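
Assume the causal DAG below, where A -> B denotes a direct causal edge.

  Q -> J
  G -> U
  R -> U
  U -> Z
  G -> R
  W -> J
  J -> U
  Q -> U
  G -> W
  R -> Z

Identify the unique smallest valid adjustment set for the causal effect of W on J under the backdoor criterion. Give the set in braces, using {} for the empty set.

{}

Variables eligible for adjustment (non-descendants of W, excluding W and J): {G, Q, R}.
Backdoor paths from W to J:
  P1: W <- G -> R -> U <- Q -> J
  P2: W <- G -> R -> U <- J
  P3: W <- G -> R -> Z <- U <- Q -> J
  P4: W <- G -> R -> Z <- U <- J
  P5: W <- G -> U <- Q -> J
  P6: W <- G -> U <- J
Each backdoor path contains an unconditioned collider, so every path is already blocked with the empty conditioning set:
  P1: blocked at collider U (neither it nor any descendant is in the conditioning set).
  P2: blocked at collider U (neither it nor any descendant is in the conditioning set).
  P3: blocked at collider Z (neither it nor any descendant is in the conditioning set).
  P4: blocked at collider Z (neither it nor any descendant is in the conditioning set).
  P5: blocked at collider U (neither it nor any descendant is in the conditioning set).
  P6: blocked at collider U (neither it nor any descendant is in the conditioning set).
The empty set is therefore the unique smallest valid set.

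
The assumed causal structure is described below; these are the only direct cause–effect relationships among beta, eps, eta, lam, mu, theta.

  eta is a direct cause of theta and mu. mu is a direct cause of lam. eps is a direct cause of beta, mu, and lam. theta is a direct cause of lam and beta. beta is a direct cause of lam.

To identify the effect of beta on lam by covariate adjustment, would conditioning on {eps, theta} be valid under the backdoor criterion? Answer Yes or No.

Yes

Backdoor paths from beta to lam (paths whose first edge points into beta):
  P1: beta <- theta <- eta -> mu <- eps -> lam
  P2: beta <- theta <- eta -> mu -> lam
  P3: beta <- theta -> lam
  P4: beta <- eps -> mu <- eta -> theta -> lam
  P5: beta <- eps -> mu -> lam
  P6: beta <- eps -> lam
Condition 1 (no descendant of beta in the set): holds — descendants of beta are {lam}; none are in {eps, theta}.
Condition 2 (every backdoor path blocked by {eps, theta}):
  P1: blocked at chain node theta ∈ conditioning set.
  P2: blocked at chain node theta ∈ conditioning set.
  P3: blocked at fork node theta ∈ conditioning set.
  P4: blocked at fork node eps ∈ conditioning set.
  P5: blocked at fork node eps ∈ conditioning set.
  P6: blocked at fork node eps ∈ conditioning set.
{eps, theta} satisfies the backdoor criterion.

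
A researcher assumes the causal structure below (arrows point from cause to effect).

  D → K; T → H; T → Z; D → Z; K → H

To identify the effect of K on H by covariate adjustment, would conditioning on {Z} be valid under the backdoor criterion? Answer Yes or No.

No

Backdoor paths from K to H (paths whose first edge points into K):
  P1: K <- D -> Z <- T -> H
Condition 1 (no descendant of K in the set): holds — descendants of K are {H}; none are in {Z}.
Condition 2 (every backdoor path blocked by {Z}):
  P1: open — collider(s) Z are conditioned on (or have a conditioned descendant) and no non-collider on the path is in the set.
{Z} does not satisfy the backdoor criterion.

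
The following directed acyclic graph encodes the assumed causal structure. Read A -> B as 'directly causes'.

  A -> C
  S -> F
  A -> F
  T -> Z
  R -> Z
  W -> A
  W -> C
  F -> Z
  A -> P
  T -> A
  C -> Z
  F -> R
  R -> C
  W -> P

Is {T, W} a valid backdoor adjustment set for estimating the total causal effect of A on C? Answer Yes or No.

Yes

Backdoor paths from A to C (paths whose first edge points into A):
  P1: A <- T -> Z <- F -> R -> C
  P2: A <- T -> Z <- R -> C
  P3: A <- T -> Z <- C
  P4: A <- W -> C
Condition 1 (no descendant of A in the set): holds — descendants of A are {C, F, P, R, Z}; none are in {T, W}.
Condition 2 (every backdoor path blocked by {T, W}):
  P1: blocked at fork node T ∈ conditioning set.
  P2: blocked at fork node T ∈ conditioning set.
  P3: blocked at fork node T ∈ conditioning set.
  P4: blocked at fork node W ∈ conditioning set.
{T, W} satisfies the backdoor criterion.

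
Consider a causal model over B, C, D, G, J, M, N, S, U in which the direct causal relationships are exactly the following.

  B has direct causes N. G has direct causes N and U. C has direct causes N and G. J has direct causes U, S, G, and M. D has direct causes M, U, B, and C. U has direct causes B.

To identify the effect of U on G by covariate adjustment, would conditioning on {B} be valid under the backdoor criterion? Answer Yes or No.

Backdoor paths from U to G (paths whose first edge points into U):
  P1: U <- B <- N -> G
  P2: U <- B <- N -> C <- G
  P3: U <- B <- N -> C -> D <- M -> J <- G
  P4: U <- B -> D <- C <- N -> G
  P5: U <- B -> D <- C <- G
  P6: U <- B -> D <- M -> J <- G
Condition 1 (no descendant of U in the set): holds — descendants of U are {C, D, G, J}; none are in {B}.
Condition 2 (every backdoor path blocked by {B}):
  P1: blocked at chain node B ∈ conditioning set.
  P2: blocked at chain node B ∈ conditioning set.
  P3: blocked at chain node B ∈ conditioning set.
  P4: blocked at fork node B ∈ conditioning set.
  P5: blocked at fork node B ∈ conditioning set.
  P6: blocked at fork node B ∈ conditioning set.
{B} satisfies the backdoor criterion.

Yes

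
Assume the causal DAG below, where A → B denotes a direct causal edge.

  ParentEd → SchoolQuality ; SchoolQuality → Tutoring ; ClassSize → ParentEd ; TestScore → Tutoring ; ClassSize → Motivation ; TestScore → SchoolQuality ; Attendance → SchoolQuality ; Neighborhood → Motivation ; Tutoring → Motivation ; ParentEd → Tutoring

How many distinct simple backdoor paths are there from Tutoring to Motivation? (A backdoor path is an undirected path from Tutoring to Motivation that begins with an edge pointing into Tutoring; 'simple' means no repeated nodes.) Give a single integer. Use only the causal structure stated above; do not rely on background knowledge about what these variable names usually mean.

A backdoor path from Tutoring to Motivation is any simple undirected path whose first edge points into Tutoring (i.e. leaves Tutoring via a parent).
Parents of Tutoring: {ParentEd, SchoolQuality, TestScore}.
Enumerating:
  P1: Tutoring <- TestScore -> SchoolQuality <- ParentEd <- ClassSize -> Motivation
  P2: Tutoring <- ParentEd <- ClassSize -> Motivation
  P3: Tutoring <- SchoolQuality <- ParentEd <- ClassSize -> Motivation
That exhausts the simple backdoor paths. Count: 3.

3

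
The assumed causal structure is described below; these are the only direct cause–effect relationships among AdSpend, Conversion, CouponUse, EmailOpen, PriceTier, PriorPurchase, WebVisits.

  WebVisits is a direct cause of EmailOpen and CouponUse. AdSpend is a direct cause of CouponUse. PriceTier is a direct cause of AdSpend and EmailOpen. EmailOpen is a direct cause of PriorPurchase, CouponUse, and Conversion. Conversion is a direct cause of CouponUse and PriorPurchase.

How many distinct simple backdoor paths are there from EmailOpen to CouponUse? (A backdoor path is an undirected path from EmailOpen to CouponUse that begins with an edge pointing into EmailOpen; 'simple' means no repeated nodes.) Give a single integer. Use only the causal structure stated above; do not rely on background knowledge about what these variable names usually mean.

2

A backdoor path from EmailOpen to CouponUse is any simple undirected path whose first edge points into EmailOpen (i.e. leaves EmailOpen via a parent).
Parents of EmailOpen: {PriceTier, WebVisits}.
Enumerating:
  P1: EmailOpen <- PriceTier -> AdSpend -> CouponUse
  P2: EmailOpen <- WebVisits -> CouponUse
That exhausts the simple backdoor paths. Count: 2.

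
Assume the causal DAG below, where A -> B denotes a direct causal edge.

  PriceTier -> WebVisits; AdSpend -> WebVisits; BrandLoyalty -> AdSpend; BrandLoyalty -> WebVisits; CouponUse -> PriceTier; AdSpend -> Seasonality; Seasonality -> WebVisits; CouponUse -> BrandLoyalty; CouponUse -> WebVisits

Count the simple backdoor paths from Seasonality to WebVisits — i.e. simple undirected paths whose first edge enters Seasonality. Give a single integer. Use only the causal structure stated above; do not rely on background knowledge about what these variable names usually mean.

A backdoor path from Seasonality to WebVisits is any simple undirected path whose first edge points into Seasonality (i.e. leaves Seasonality via a parent).
Parents of Seasonality: {AdSpend}.
Enumerating:
  P1: Seasonality <- AdSpend <- BrandLoyalty <- CouponUse -> PriceTier -> WebVisits
  P2: Seasonality <- AdSpend <- BrandLoyalty <- CouponUse -> WebVisits
  P3: Seasonality <- AdSpend <- BrandLoyalty -> WebVisits
  P4: Seasonality <- AdSpend -> WebVisits
That exhausts the simple backdoor paths. Count: 4.

4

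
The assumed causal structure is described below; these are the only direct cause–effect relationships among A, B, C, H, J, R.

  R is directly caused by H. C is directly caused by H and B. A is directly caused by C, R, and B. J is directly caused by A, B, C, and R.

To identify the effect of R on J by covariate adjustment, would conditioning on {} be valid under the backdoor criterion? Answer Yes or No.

No

Backdoor paths from R to J (paths whose first edge points into R):
  P1: R <- H -> C <- B -> A -> J
  P2: R <- H -> C <- B -> J
  P3: R <- H -> C -> A <- B -> J
  P4: R <- H -> C -> A -> J
  P5: R <- H -> C -> J
Condition 1 (no descendant of R in the set): holds — descendants of R are {A, J}; none are in {}.
Condition 2 (every backdoor path blocked by {}):
  P1: blocked at collider C (neither it nor any descendant is in the conditioning set).
  P2: blocked at collider C (neither it nor any descendant is in the conditioning set).
  P3: blocked at collider A (neither it nor any descendant is in the conditioning set).
  P4: open — no interior node is in the conditioning set.
  P5: open — no interior node is in the conditioning set.
{} does not satisfy the backdoor criterion.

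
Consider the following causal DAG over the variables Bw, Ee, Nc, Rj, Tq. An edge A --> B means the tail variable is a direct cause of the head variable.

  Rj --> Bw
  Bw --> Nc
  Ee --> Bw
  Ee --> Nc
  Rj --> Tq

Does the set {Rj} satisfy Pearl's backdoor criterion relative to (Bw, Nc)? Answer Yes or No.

Backdoor paths from Bw to Nc (paths whose first edge points into Bw):
  P1: Bw <- Ee -> Nc
Condition 1 (no descendant of Bw in the set): holds — descendants of Bw are {Nc}; none are in {Rj}.
Condition 2 (every backdoor path blocked by {Rj}):
  P1: open — no interior node is in the conditioning set.
{Rj} does not satisfy the backdoor criterion.

No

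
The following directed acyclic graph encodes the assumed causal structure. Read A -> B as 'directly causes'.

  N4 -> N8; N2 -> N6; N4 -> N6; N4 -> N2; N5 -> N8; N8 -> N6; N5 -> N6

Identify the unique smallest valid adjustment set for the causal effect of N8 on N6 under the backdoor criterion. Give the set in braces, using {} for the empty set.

{N4, N5}

Variables eligible for adjustment (non-descendants of N8, excluding N8 and N6): {N2, N4, N5}.
Backdoor paths from N8 to N6:
  P1: N8 <- N4 -> N2 -> N6
  P2: N8 <- N4 -> N6
  P3: N8 <- N5 -> N6
The empty set is not sufficient: P1 (N8 <- N4 -> N2 -> N6) has no collider blocking it and no conditioned non-collider, so it is open.
Try {N4, N5}:
  P1: blocked at fork node N4 ∈ conditioning set.
  P2: blocked at fork node N4 ∈ conditioning set.
  P3: blocked at fork node N5 ∈ conditioning set.
{N4, N5} contains no descendant of N8 and blocks every backdoor path.
Every element of {N4, N5} is needed (dropping N4 leaves P1 open; dropping N5 leaves P3 open), so no proper subset is valid.
Among all size-2 subsets of the eligible variables, only {N4, N5} blocks every backdoor path, so it is the unique smallest valid adjustment set.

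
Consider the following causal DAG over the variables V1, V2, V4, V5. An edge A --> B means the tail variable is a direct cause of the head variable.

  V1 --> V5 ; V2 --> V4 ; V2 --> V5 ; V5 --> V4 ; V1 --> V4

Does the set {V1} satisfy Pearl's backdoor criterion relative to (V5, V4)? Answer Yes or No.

Backdoor paths from V5 to V4 (paths whose first edge points into V5):
  P1: V5 <- V1 -> V4
  P2: V5 <- V2 -> V4
Condition 1 (no descendant of V5 in the set): holds — descendants of V5 are {V4}; none are in {V1}.
Condition 2 (every backdoor path blocked by {V1}):
  P1: blocked at fork node V1 ∈ conditioning set.
  P2: open — no interior node is in the conditioning set.
{V1} does not satisfy the backdoor criterion.

No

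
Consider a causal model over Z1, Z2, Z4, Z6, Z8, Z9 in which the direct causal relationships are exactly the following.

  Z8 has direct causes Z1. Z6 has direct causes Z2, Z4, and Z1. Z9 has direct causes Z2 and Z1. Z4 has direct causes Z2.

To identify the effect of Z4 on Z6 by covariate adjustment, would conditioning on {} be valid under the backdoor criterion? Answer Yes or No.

Backdoor paths from Z4 to Z6 (paths whose first edge points into Z4):
  P1: Z4 <- Z2 -> Z9 <- Z1 -> Z6
  P2: Z4 <- Z2 -> Z6
Condition 1 (no descendant of Z4 in the set): holds — descendants of Z4 are {Z6}; none are in {}.
Condition 2 (every backdoor path blocked by {}):
  P1: blocked at collider Z9 (neither it nor any descendant is in the conditioning set).
  P2: open — no interior node is in the conditioning set.
{} does not satisfy the backdoor criterion.

No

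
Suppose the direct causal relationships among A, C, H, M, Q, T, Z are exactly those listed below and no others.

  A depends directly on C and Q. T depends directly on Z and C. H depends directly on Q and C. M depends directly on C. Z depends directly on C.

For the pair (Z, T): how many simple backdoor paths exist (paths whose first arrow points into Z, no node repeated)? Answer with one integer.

1

A backdoor path from Z to T is any simple undirected path whose first edge points into Z (i.e. leaves Z via a parent).
Parents of Z: {C}.
Enumerating:
  P1: Z <- C -> T
That exhausts the simple backdoor paths. Count: 1.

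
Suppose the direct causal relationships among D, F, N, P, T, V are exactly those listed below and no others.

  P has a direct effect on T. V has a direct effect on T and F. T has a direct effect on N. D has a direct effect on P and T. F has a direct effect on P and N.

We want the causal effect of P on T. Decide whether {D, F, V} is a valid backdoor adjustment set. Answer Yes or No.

Backdoor paths from P to T (paths whose first edge points into P):
  P1: P <- F <- V -> T
  P2: P <- F -> N <- T
  P3: P <- D -> T
Condition 1 (no descendant of P in the set): holds — descendants of P are {N, T}; none are in {D, F, V}.
Condition 2 (every backdoor path blocked by {D, F, V}):
  P1: blocked at chain node F ∈ conditioning set.
  P2: blocked at fork node F ∈ conditioning set.
  P3: blocked at fork node D ∈ conditioning set.
{D, F, V} satisfies the backdoor criterion.

Yes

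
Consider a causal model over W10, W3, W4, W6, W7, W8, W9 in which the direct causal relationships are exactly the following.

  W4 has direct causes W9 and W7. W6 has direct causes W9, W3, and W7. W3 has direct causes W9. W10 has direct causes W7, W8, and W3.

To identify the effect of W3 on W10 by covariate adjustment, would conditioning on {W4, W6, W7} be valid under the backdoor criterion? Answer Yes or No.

Backdoor paths from W3 to W10 (paths whose first edge points into W3):
  P1: W3 <- W9 -> W4 <- W7 -> W10
  P2: W3 <- W9 -> W6 <- W7 -> W10
Condition 1 (no descendant of W3 in the set): FAILS — W6 is a descendant of W3.
Condition 2 (every backdoor path blocked by {W4, W6, W7}):
  P1: blocked at fork node W7 ∈ conditioning set.
  P2: blocked at fork node W7 ∈ conditioning set.
{W4, W6, W7} does not satisfy the backdoor criterion.

No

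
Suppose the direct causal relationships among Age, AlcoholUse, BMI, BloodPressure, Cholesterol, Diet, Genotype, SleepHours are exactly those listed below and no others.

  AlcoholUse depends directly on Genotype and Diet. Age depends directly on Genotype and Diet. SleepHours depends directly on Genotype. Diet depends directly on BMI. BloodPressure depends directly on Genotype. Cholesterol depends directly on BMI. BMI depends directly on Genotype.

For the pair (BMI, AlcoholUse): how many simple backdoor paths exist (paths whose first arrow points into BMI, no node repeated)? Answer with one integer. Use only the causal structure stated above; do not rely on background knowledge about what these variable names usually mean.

A backdoor path from BMI to AlcoholUse is any simple undirected path whose first edge points into BMI (i.e. leaves BMI via a parent).
Parents of BMI: {Genotype}.
Enumerating:
  P1: BMI <- Genotype -> Age <- Diet -> AlcoholUse
  P2: BMI <- Genotype -> AlcoholUse
That exhausts the simple backdoor paths. Count: 2.

2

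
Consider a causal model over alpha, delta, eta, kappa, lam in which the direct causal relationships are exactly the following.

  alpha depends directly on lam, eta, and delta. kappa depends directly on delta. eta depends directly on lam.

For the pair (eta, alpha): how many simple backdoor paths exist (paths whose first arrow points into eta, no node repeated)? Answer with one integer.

A backdoor path from eta to alpha is any simple undirected path whose first edge points into eta (i.e. leaves eta via a parent).
Parents of eta: {lam}.
Enumerating:
  P1: eta <- lam -> alpha
That exhausts the simple backdoor paths. Count: 1.

1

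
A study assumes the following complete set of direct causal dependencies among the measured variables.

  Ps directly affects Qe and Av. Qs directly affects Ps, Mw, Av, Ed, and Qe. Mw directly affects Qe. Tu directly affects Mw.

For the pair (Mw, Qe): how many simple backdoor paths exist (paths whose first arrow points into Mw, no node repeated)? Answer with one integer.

A backdoor path from Mw to Qe is any simple undirected path whose first edge points into Mw (i.e. leaves Mw via a parent).
Parents of Mw: {Qs, Tu}.
Enumerating:
  P1: Mw <- Qs -> Ps -> Qe
  P2: Mw <- Qs -> Qe
  P3: Mw <- Qs -> Av <- Ps -> Qe
That exhausts the simple backdoor paths. Count: 3.

3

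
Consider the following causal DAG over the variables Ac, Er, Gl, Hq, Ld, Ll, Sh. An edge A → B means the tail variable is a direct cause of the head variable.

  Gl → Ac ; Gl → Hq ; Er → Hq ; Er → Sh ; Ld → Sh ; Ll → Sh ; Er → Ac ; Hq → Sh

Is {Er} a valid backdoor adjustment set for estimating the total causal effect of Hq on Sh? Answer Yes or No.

Backdoor paths from Hq to Sh (paths whose first edge points into Hq):
  P1: Hq <- Gl -> Ac <- Er -> Sh
  P2: Hq <- Er -> Sh
Condition 1 (no descendant of Hq in the set): holds — descendants of Hq are {Sh}; none are in {Er}.
Condition 2 (every backdoor path blocked by {Er}):
  P1: blocked at collider Ac (neither it nor any descendant is in the conditioning set).
  P2: blocked at fork node Er ∈ conditioning set.
{Er} satisfies the backdoor criterion.

Yes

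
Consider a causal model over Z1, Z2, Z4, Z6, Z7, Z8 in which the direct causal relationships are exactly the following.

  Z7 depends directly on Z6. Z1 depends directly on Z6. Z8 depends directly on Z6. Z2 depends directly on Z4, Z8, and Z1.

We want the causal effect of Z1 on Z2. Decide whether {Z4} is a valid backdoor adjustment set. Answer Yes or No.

No

Backdoor paths from Z1 to Z2 (paths whose first edge points into Z1):
  P1: Z1 <- Z6 -> Z8 -> Z2
Condition 1 (no descendant of Z1 in the set): holds — descendants of Z1 are {Z2}; none are in {Z4}.
Condition 2 (every backdoor path blocked by {Z4}):
  P1: open — no interior node is in the conditioning set.
{Z4} does not satisfy the backdoor criterion.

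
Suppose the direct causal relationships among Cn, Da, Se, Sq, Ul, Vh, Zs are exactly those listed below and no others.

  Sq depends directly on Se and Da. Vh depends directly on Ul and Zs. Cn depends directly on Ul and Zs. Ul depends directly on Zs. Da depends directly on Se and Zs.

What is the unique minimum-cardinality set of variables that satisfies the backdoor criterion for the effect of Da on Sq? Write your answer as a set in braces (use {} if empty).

{Se}

Variables eligible for adjustment (non-descendants of Da, excluding Da and Sq): {Cn, Se, Ul, Vh, Zs}.
Backdoor paths from Da to Sq:
  P1: Da <- Se -> Sq
The empty set is not sufficient: P1 (Da <- Se -> Sq) has no collider blocking it and no conditioned non-collider, so it is open.
Try {Se}:
  P1: blocked at fork node Se ∈ conditioning set.
{Se} contains no descendant of Da and blocks every backdoor path.
No other singleton works — e.g. {Zs} leaves P1 open — so {Se} is the unique smallest valid adjustment set.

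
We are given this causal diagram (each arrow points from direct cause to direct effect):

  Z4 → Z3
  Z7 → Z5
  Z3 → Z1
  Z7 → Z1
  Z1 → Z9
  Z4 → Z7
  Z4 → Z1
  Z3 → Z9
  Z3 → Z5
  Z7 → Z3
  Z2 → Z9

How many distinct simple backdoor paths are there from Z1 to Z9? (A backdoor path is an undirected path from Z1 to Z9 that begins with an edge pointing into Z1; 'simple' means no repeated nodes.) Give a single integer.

7

A backdoor path from Z1 to Z9 is any simple undirected path whose first edge points into Z1 (i.e. leaves Z1 via a parent).
Parents of Z1: {Z3, Z4, Z7}.
Enumerating:
  P1: Z1 <- Z4 -> Z7 -> Z3 -> Z9
  P2: Z1 <- Z4 -> Z7 -> Z5 <- Z3 -> Z9
  P3: Z1 <- Z4 -> Z3 -> Z9
  P4: Z1 <- Z7 <- Z4 -> Z3 -> Z9
  P5: Z1 <- Z7 -> Z3 -> Z9
  P6: Z1 <- Z7 -> Z5 <- Z3 -> Z9
  P7: Z1 <- Z3 -> Z9
That exhausts the simple backdoor paths. Count: 7.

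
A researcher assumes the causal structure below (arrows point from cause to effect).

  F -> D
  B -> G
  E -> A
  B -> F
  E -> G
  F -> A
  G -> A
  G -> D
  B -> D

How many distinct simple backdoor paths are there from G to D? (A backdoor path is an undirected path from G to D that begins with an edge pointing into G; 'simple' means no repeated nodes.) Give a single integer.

A backdoor path from G to D is any simple undirected path whose first edge points into G (i.e. leaves G via a parent).
Parents of G: {B, E}.
Enumerating:
  P1: G <- E -> A <- F <- B -> D
  P2: G <- E -> A <- F -> D
  P3: G <- B -> F -> D
  P4: G <- B -> D
That exhausts the simple backdoor paths. Count: 4.

4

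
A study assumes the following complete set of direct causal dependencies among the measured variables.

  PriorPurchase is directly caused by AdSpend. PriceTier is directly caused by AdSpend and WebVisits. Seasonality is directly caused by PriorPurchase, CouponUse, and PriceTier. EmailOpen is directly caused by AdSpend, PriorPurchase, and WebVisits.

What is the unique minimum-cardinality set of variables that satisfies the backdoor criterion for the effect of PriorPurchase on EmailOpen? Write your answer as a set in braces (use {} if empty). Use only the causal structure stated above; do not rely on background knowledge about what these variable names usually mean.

{AdSpend}

Variables eligible for adjustment (non-descendants of PriorPurchase, excluding PriorPurchase and EmailOpen): {AdSpend, CouponUse, PriceTier, WebVisits}.
Backdoor paths from PriorPurchase to EmailOpen:
  P1: PriorPurchase <- AdSpend -> PriceTier <- WebVisits -> EmailOpen
  P2: PriorPurchase <- AdSpend -> EmailOpen
The empty set is not sufficient: P2 (PriorPurchase <- AdSpend -> EmailOpen) has no collider blocking it and no conditioned non-collider, so it is open.
Try {AdSpend}:
  P1: blocked at fork node AdSpend ∈ conditioning set.
  P2: blocked at fork node AdSpend ∈ conditioning set.
{AdSpend} contains no descendant of PriorPurchase and blocks every backdoor path.
No other singleton works — e.g. {WebVisits} leaves P2 open — so {AdSpend} is the unique smallest valid adjustment set.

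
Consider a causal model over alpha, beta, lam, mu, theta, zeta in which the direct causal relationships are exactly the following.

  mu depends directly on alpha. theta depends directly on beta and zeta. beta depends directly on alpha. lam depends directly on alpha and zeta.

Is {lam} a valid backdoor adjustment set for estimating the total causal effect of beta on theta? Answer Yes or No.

No

Backdoor paths from beta to theta (paths whose first edge points into beta):
  P1: beta <- alpha -> lam <- zeta -> theta
Condition 1 (no descendant of beta in the set): holds — descendants of beta are {theta}; none are in {lam}.
Condition 2 (every backdoor path blocked by {lam}):
  P1: open — collider(s) lam are conditioned on (or have a conditioned descendant) and no non-collider on the path is in the set.
{lam} does not satisfy the backdoor criterion.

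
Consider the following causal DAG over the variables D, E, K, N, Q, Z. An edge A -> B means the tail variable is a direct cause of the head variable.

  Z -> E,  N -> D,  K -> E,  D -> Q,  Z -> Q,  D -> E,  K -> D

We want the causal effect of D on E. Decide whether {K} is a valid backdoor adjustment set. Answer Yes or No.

Yes

Backdoor paths from D to E (paths whose first edge points into D):
  P1: D <- K -> E
Condition 1 (no descendant of D in the set): holds — descendants of D are {E, Q}; none are in {K}.
Condition 2 (every backdoor path blocked by {K}):
  P1: blocked at fork node K ∈ conditioning set.
{K} satisfies the backdoor criterion.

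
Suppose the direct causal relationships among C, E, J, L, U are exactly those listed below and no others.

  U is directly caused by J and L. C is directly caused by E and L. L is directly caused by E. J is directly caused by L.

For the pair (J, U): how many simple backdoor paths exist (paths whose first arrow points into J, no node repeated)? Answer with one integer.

1

A backdoor path from J to U is any simple undirected path whose first edge points into J (i.e. leaves J via a parent).
Parents of J: {L}.
Enumerating:
  P1: J <- L -> U
That exhausts the simple backdoor paths. Count: 1.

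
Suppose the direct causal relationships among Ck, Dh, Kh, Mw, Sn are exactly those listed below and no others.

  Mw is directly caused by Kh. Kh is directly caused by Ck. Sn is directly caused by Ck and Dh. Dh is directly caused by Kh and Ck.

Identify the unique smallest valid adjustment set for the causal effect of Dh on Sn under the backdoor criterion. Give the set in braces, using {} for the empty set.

{Ck}

Variables eligible for adjustment (non-descendants of Dh, excluding Dh and Sn): {Ck, Kh, Mw}.
Backdoor paths from Dh to Sn:
  P1: Dh <- Ck -> Sn
  P2: Dh <- Kh <- Ck -> Sn
The empty set is not sufficient: P1 (Dh <- Ck -> Sn) has no collider blocking it and no conditioned non-collider, so it is open.
Try {Ck}:
  P1: blocked at fork node Ck ∈ conditioning set.
  P2: blocked at fork node Ck ∈ conditioning set.
{Ck} contains no descendant of Dh and blocks every backdoor path.
No other singleton works — e.g. {Kh} leaves P1 open — so {Ck} is the unique smallest valid adjustment set.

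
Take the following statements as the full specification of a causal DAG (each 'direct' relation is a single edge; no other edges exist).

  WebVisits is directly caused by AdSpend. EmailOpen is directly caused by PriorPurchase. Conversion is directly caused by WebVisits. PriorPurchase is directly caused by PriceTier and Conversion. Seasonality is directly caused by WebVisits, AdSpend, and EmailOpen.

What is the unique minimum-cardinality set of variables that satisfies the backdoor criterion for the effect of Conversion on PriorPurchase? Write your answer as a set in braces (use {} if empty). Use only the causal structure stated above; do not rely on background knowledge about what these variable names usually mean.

Variables eligible for adjustment (non-descendants of Conversion, excluding Conversion and PriorPurchase): {AdSpend, PriceTier, WebVisits}.
Backdoor paths from Conversion to PriorPurchase:
  P1: Conversion <- WebVisits <- AdSpend -> Seasonality <- EmailOpen <- PriorPurchase
  P2: Conversion <- WebVisits -> Seasonality <- EmailOpen <- PriorPurchase
Each backdoor path contains an unconditioned collider, so every path is already blocked with the empty conditioning set:
  P1: blocked at collider Seasonality (neither it nor any descendant is in the conditioning set).
  P2: blocked at collider Seasonality (neither it nor any descendant is in the conditioning set).
The empty set is therefore the unique smallest valid set.

{}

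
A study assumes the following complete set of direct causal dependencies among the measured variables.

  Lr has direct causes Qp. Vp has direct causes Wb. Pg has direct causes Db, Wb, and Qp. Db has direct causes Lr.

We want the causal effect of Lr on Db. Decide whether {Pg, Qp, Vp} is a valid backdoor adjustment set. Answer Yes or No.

No

Backdoor paths from Lr to Db (paths whose first edge points into Lr):
  P1: Lr <- Qp -> Pg <- Db
Condition 1 (no descendant of Lr in the set): FAILS — Pg is a descendant of Lr.
Condition 2 (every backdoor path blocked by {Pg, Qp, Vp}):
  P1: blocked at fork node Qp ∈ conditioning set.
{Pg, Qp, Vp} does not satisfy the backdoor criterion.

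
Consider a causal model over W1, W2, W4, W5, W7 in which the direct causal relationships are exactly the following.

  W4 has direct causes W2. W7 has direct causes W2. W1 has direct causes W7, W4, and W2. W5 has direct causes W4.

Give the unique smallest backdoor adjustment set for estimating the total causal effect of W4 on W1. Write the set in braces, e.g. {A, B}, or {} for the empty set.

Variables eligible for adjustment (non-descendants of W4, excluding W4 and W1): {W2, W7}.
Backdoor paths from W4 to W1:
  P1: W4 <- W2 -> W7 -> W1
  P2: W4 <- W2 -> W1
The empty set is not sufficient: P1 (W4 <- W2 -> W7 -> W1) has no collider blocking it and no conditioned non-collider, so it is open.
Try {W2}:
  P1: blocked at fork node W2 ∈ conditioning set.
  P2: blocked at fork node W2 ∈ conditioning set.
{W2} contains no descendant of W4 and blocks every backdoor path.
No other singleton works — e.g. {W7} leaves P2 open — so {W2} is the unique smallest valid adjustment set.

{W2}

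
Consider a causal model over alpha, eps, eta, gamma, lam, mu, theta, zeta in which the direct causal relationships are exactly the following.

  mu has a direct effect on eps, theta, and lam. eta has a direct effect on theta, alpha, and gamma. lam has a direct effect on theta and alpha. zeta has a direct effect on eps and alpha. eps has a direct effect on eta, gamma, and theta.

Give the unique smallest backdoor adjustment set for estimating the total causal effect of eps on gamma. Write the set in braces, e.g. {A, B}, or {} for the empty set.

{}

Variables eligible for adjustment (non-descendants of eps, excluding eps and gamma): {lam, mu, zeta}.
Backdoor paths from eps to gamma:
  P1: eps <- mu -> lam -> alpha <- eta -> gamma
  P2: eps <- mu -> lam -> theta <- eta -> gamma
  P3: eps <- mu -> theta <- lam -> alpha <- eta -> gamma
  P4: eps <- mu -> theta <- eta -> gamma
  P5: eps <- zeta -> alpha <- lam <- mu -> theta <- eta -> gamma
  P6: eps <- zeta -> alpha <- lam -> theta <- eta -> gamma
  P7: eps <- zeta -> alpha <- eta -> gamma
Each backdoor path contains an unconditioned collider, so every path is already blocked with the empty conditioning set:
  P1: blocked at collider alpha (neither it nor any descendant is in the conditioning set).
  P2: blocked at collider theta (neither it nor any descendant is in the conditioning set).
  P3: blocked at collider theta (neither it nor any descendant is in the conditioning set).
  P4: blocked at collider theta (neither it nor any descendant is in the conditioning set).
  P5: blocked at collider alpha (neither it nor any descendant is in the conditioning set).
  P6: blocked at collider alpha (neither it nor any descendant is in the conditioning set).
  P7: blocked at collider alpha (neither it nor any descendant is in the conditioning set).
The empty set is therefore the unique smallest valid set.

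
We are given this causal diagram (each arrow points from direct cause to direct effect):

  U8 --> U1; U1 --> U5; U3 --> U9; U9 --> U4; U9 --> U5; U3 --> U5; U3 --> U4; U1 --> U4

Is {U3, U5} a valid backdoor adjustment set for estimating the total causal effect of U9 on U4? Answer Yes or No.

No

Backdoor paths from U9 to U4 (paths whose first edge points into U9):
  P1: U9 <- U3 -> U4
  P2: U9 <- U3 -> U5 <- U1 -> U4
Condition 1 (no descendant of U9 in the set): FAILS — U5 is a descendant of U9.
Condition 2 (every backdoor path blocked by {U3, U5}):
  P1: blocked at fork node U3 ∈ conditioning set.
  P2: blocked at fork node U3 ∈ conditioning set.
{U3, U5} does not satisfy the backdoor criterion.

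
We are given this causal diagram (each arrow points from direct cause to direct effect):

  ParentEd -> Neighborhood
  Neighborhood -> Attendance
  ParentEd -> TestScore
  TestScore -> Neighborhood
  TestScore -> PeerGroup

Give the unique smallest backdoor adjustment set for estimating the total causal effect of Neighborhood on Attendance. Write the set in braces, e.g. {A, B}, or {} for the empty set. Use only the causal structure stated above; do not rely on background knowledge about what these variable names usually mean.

Variables eligible for adjustment (non-descendants of Neighborhood, excluding Neighborhood and Attendance): {ParentEd, PeerGroup, TestScore}.
Backdoor paths from Neighborhood to Attendance:
  (none)
With no backdoor paths the empty set already satisfies the criterion, and it is trivially minimal.

{}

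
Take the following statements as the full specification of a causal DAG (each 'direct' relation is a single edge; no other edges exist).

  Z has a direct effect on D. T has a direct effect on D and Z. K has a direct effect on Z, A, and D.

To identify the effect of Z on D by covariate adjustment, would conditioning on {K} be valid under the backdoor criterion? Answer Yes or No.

No

Backdoor paths from Z to D (paths whose first edge points into Z):
  P1: Z <- K -> D
  P2: Z <- T -> D
Condition 1 (no descendant of Z in the set): holds — descendants of Z are {D}; none are in {K}.
Condition 2 (every backdoor path blocked by {K}):
  P1: blocked at fork node K ∈ conditioning set.
  P2: open — no interior node is in the conditioning set.
{K} does not satisfy the backdoor criterion.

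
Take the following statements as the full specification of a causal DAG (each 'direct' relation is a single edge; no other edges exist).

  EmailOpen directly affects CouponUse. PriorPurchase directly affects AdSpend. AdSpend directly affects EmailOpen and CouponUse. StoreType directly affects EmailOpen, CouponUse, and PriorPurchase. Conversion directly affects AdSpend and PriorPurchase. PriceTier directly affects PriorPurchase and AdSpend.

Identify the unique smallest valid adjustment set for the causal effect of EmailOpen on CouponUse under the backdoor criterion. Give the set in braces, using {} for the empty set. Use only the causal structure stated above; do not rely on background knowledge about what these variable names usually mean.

Variables eligible for adjustment (non-descendants of EmailOpen, excluding EmailOpen and CouponUse): {AdSpend, Conversion, PriceTier, PriorPurchase, StoreType}.
Backdoor paths from EmailOpen to CouponUse:
  P1: EmailOpen <- StoreType -> PriorPurchase <- Conversion -> AdSpend -> CouponUse
  P2: EmailOpen <- StoreType -> PriorPurchase <- PriceTier -> AdSpend -> CouponUse
  P3: EmailOpen <- StoreType -> PriorPurchase -> AdSpend -> CouponUse
  P4: EmailOpen <- StoreType -> CouponUse
  P5: EmailOpen <- AdSpend <- Conversion -> PriorPurchase <- StoreType -> CouponUse
  P6: EmailOpen <- AdSpend <- PriceTier -> PriorPurchase <- StoreType -> CouponUse
  P7: EmailOpen <- AdSpend <- PriorPurchase <- StoreType -> CouponUse
  P8: EmailOpen <- AdSpend -> CouponUse
The empty set is not sufficient: P3 (EmailOpen <- StoreType -> PriorPurchase -> AdSpend -> CouponUse) has no collider blocking it and no conditioned non-collider, so it is open.
Try {AdSpend, StoreType}:
  P1: blocked at fork node StoreType ∈ conditioning set.
  P2: blocked at fork node StoreType ∈ conditioning set.
  P3: blocked at fork node StoreType ∈ conditioning set.
  P4: blocked at fork node StoreType ∈ conditioning set.
  P5: blocked at chain node AdSpend ∈ conditioning set.
  P6: blocked at chain node AdSpend ∈ conditioning set.
  P7: blocked at chain node AdSpend ∈ conditioning set.
  P8: blocked at fork node AdSpend ∈ conditioning set.
{AdSpend, StoreType} contains no descendant of EmailOpen and blocks every backdoor path.
Every element of {AdSpend, StoreType} is needed (dropping AdSpend leaves P8 open; dropping StoreType leaves P4 open), so no proper subset is valid.
Among all size-2 subsets of the eligible variables, only {AdSpend, StoreType} blocks every backdoor path, so it is the unique smallest valid adjustment set.

{AdSpend, StoreType}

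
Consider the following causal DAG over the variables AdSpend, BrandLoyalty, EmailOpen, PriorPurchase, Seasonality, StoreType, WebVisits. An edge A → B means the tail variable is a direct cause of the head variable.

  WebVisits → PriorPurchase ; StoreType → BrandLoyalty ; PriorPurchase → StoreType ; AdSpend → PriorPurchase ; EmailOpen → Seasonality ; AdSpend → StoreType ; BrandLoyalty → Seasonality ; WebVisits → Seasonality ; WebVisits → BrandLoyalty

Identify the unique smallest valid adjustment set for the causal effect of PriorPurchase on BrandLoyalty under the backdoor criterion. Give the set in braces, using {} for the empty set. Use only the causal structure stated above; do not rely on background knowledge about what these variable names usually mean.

Variables eligible for adjustment (non-descendants of PriorPurchase, excluding PriorPurchase and BrandLoyalty): {AdSpend, EmailOpen, WebVisits}.
Backdoor paths from PriorPurchase to BrandLoyalty:
  P1: PriorPurchase <- AdSpend -> StoreType -> BrandLoyalty
  P2: PriorPurchase <- WebVisits -> BrandLoyalty
  P3: PriorPurchase <- WebVisits -> Seasonality <- BrandLoyalty
The empty set is not sufficient: P1 (PriorPurchase <- AdSpend -> StoreType -> BrandLoyalty) has no collider blocking it and no conditioned non-collider, so it is open.
Try {AdSpend, WebVisits}:
  P1: blocked at fork node AdSpend ∈ conditioning set.
  P2: blocked at fork node WebVisits ∈ conditioning set.
  P3: blocked at fork node WebVisits ∈ conditioning set.
{AdSpend, WebVisits} contains no descendant of PriorPurchase and blocks every backdoor path.
Every element of {AdSpend, WebVisits} is needed (dropping AdSpend leaves P1 open; dropping WebVisits leaves P2 open), so no proper subset is valid.
Among all size-2 subsets of the eligible variables, only {AdSpend, WebVisits} blocks every backdoor path, so it is the unique smallest valid adjustment set.

{AdSpend, WebVisits}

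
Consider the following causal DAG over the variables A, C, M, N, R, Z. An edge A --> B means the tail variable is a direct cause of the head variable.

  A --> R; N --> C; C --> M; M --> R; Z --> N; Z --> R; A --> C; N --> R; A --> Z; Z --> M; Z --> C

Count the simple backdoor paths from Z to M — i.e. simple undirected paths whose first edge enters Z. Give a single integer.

4

A backdoor path from Z to M is any simple undirected path whose first edge points into Z (i.e. leaves Z via a parent).
Parents of Z: {A}.
Enumerating:
  P1: Z <- A -> C <- N -> R <- M
  P2: Z <- A -> C -> M
  P3: Z <- A -> R <- N -> C -> M
  P4: Z <- A -> R <- M
That exhausts the simple backdoor paths. Count: 4.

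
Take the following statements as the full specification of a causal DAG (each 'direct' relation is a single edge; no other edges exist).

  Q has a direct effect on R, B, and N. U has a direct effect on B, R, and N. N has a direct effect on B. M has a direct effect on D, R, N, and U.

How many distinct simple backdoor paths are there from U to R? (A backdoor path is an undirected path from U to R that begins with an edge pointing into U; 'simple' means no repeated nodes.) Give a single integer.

3

A backdoor path from U to R is any simple undirected path whose first edge points into U (i.e. leaves U via a parent).
Parents of U: {M}.
Enumerating:
  P1: U <- M -> N <- Q -> R
  P2: U <- M -> N -> B <- Q -> R
  P3: U <- M -> R
That exhausts the simple backdoor paths. Count: 3.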